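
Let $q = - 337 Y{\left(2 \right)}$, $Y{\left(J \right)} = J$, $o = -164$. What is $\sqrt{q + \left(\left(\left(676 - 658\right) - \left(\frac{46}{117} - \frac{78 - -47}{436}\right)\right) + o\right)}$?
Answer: $\frac{37 i \sqrt{43302103}}{8502} \approx 28.638 i$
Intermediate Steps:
$q = -674$ ($q = \left(-337\right) 2 = -674$)
$\sqrt{q + \left(\left(\left(676 - 658\right) - \left(\frac{46}{117} - \frac{78 - -47}{436}\right)\right) + o\right)} = \sqrt{-674 - \left(\frac{17128}{117} - \frac{78 - -47}{436}\right)} = \sqrt{-674 - \left(\frac{17128}{117} - \left(78 + 47\right) \frac{1}{436}\right)} = \sqrt{-674 + \left(\left(18 + \left(125 \cdot \frac{1}{436} - \frac{46}{117}\right)\right) - 164\right)} = \sqrt{-674 + \left(\left(18 + \left(\frac{125}{436} - \frac{46}{117}\right)\right) - 164\right)} = \sqrt{-674 + \left(\left(18 - \frac{5431}{51012}\right) - 164\right)} = \sqrt{-674 + \left(\frac{912785}{51012} - 164\right)} = \sqrt{-674 - \frac{7453183}{51012}} = \sqrt{- \frac{41835271}{51012}} = \frac{37 i \sqrt{43302103}}{8502}$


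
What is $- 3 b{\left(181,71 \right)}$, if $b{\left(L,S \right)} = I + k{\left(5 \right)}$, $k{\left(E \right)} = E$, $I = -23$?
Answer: $54$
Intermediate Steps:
$b{\left(L,S \right)} = -18$ ($b{\left(L,S \right)} = -23 + 5 = -18$)
$- 3 b{\left(181,71 \right)} = \left(-3\right) \left(-18\right) = 54$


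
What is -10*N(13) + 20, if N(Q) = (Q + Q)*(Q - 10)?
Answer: -760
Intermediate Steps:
N(Q) = 2*Q*(-10 + Q) (N(Q) = (2*Q)*(-10 + Q) = 2*Q*(-10 + Q))
-10*N(13) + 20 = -20*13*(-10 + 13) + 20 = -20*13*3 + 20 = -10*78 + 20 = -780 + 20 = -760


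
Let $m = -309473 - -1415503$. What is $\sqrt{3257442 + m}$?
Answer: $4 \sqrt{272717} \approx 2088.9$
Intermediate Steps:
$m = 1106030$ ($m = -309473 + 1415503 = 1106030$)
$\sqrt{3257442 + m} = \sqrt{3257442 + 1106030} = \sqrt{4363472} = 4 \sqrt{272717}$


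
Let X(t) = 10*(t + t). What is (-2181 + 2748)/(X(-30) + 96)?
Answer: -9/8 ≈ -1.1250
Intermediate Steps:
X(t) = 20*t (X(t) = 10*(2*t) = 20*t)
(-2181 + 2748)/(X(-30) + 96) = (-2181 + 2748)/(20*(-30) + 96) = 567/(-600 + 96) = 567/(-504) = 567*(-1/504) = -9/8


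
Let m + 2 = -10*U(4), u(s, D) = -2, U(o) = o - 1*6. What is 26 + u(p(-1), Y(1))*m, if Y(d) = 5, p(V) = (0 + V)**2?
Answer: -10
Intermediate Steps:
U(o) = -6 + o (U(o) = o - 6 = -6 + o)
p(V) = V**2
m = 18 (m = -2 - 10*(-6 + 4) = -2 - 10*(-2) = -2 + 20 = 18)
26 + u(p(-1), Y(1))*m = 26 - 2*18 = 26 - 36 = -10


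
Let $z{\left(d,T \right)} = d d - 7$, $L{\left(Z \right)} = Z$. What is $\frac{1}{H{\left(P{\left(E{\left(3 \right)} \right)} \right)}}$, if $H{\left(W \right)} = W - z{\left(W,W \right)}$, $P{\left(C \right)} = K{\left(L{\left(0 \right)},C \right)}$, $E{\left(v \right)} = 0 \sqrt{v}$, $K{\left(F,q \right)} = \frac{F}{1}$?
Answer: $\frac{1}{7} \approx 0.14286$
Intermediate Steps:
$K{\left(F,q \right)} = F$ ($K{\left(F,q \right)} = F 1 = F$)
$E{\left(v \right)} = 0$
$z{\left(d,T \right)} = -7 + d^{2}$ ($z{\left(d,T \right)} = d^{2} - 7 = -7 + d^{2}$)
$P{\left(C \right)} = 0$
$H{\left(W \right)} = 7 + W - W^{2}$ ($H{\left(W \right)} = W - \left(-7 + W^{2}\right) = 7 + W - W^{2}$)
$\frac{1}{H{\left(P{\left(E{\left(3 \right)} \right)} \right)}} = \frac{1}{7 + 0 - 0^{2}} = \frac{1}{7 + 0 - 0} = \frac{1}{7 + 0 + 0} = \frac{1}{7}$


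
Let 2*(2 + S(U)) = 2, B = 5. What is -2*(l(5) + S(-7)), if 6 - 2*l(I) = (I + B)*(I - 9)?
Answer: -44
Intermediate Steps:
l(I) = 3 - (-9 + I)*(5 + I)/2 (l(I) = 3 - (I + 5)*(I - 9)/2 = 3 - (5 + I)*(-9 + I)/2 = 3 - (-9 + I)*(5 + I)/2)
S(U) = -1 (S(U) = -2 + (½)*2 = -2 + 1 = -1)
-2*(l(5) + S(-7)) = -2*((51/2 + 2*5 - ½*5²) - 1) = -2*((51/2 + 10 - ½*25) - 1) = -2*((51/2 + 10 - 25/2) - 1) = -2*(23 - 1) = -2*22 = -44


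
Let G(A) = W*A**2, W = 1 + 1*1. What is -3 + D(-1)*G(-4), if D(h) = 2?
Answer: 61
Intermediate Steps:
W = 2 (W = 1 + 1 = 2)
G(A) = 2*A**2
-3 + D(-1)*G(-4) = -3 + 2*(2*(-4)**2) = -3 + 2*(2*16) = -3 + 2*32 = -3 + 64 = 61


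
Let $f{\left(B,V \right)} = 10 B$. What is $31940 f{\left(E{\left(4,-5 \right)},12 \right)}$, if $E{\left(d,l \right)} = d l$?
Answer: $-6388000$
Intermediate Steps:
$31940 f{\left(E{\left(4,-5 \right)},12 \right)} = 31940 \cdot 10 \cdot 4 \left(-5\right) = 31940 \cdot 10 \left(-20\right) = 31940 \left(-200\right) = -6388000$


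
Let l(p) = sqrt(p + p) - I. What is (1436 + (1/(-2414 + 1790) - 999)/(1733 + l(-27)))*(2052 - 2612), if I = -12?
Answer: 35*(-2688192*sqrt(6) + 1563008303*I)/(39*(-1745*I + 3*sqrt(6))) ≈ -8.0384e+5 - 1.3501*I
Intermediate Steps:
l(p) = 12 + sqrt(2)*sqrt(p) (l(p) = sqrt(p + p) - 1*(-12) = sqrt(2*p) + 12 = sqrt(2)*sqrt(p) + 12 = 12 + sqrt(2)*sqrt(p))
(1436 + (1/(-2414 + 1790) - 999)/(1733 + l(-27)))*(2052 - 2612) = (1436 + (1/(-2414 + 1790) - 999)/(1733 + (12 + sqrt(2)*sqrt(-27))))*(2052 - 2612) = (1436 + (1/(-624) - 999)/(1733 + (12 + sqrt(2)*(3*I*sqrt(3)))))*(-560) = (1436 + (-1/624 - 999)/(1733 + (12 + 3*I*sqrt(6))))*(-560) = (1436 - 623377/(624*(1745 + 3*I*sqrt(6))))*(-560) = -804160 + 21818195/(39*(1745 + 3*I*sqrt(6)))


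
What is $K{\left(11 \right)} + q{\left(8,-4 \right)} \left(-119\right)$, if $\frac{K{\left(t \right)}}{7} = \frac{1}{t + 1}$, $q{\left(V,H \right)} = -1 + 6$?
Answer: $- \frac{7133}{12} \approx -594.42$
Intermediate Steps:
$q{\left(V,H \right)} = 5$
$K{\left(t \right)} = \frac{7}{1 + t}$ ($K{\left(t \right)} = \frac{7}{t + 1} = \frac{7}{1 + t}$)
$K{\left(11 \right)} + q{\left(8,-4 \right)} \left(-119\right) = \frac{7}{1 + 11} + 5 \left(-119\right) = \frac{7}{12} - 595 = - \frac{7133}{12}$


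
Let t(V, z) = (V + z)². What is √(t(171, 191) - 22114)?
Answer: √108930 ≈ 330.05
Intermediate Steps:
√(t(171, 191) - 22114) = √((171 + 191)² - 22114) = √(362² - 22114) = √(131044 - 22114) = √108930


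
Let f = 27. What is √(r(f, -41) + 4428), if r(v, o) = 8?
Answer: 2*√1109 ≈ 66.603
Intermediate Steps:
√(r(f, -41) + 4428) = √(8 + 4428) = √4436 = 2*√1109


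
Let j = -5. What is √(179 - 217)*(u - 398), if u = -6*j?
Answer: -368*I*√38 ≈ -2268.5*I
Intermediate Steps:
u = 30 (u = -6*(-5) = 30)
√(179 - 217)*(u - 398) = √(179 - 217)*(30 - 398) = √(-38)*(-368) = (I*√38)*(-368) = -368*I*√38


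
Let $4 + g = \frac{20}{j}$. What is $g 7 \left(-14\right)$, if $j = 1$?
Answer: $-1568$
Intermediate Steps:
$g = 16$ ($g = -4 + \frac{20}{1} = -4 + 20 \cdot 1 = -4 + 20 = 16$)
$g 7 \left(-14\right) = 16 \cdot 7 \left(-14\right) = 112 \left(-14\right) = -1568$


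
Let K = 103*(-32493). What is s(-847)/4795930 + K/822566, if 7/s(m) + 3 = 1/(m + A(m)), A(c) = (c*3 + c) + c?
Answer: -634011329282259/155826273777010 ≈ -4.0687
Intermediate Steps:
A(c) = 5*c (A(c) = (3*c + c) + c = 4*c + c = 5*c)
s(m) = 7/(-3 + 1/(6*m)) (s(m) = 7/(-3 + 1/(m + 5*m)) = 7/(-3 + 1/(6*m)))
K = -3346779
s(-847)/4795930 + K/822566 = -42*(-847)/(-1 + 18*(-847))/4795930 - 3346779/822566 = -42*(-847)/(-1 - 15246)*(1/4795930) - 3346779*1/822566 = -42*(-847)/(-15247)*(1/4795930) - 3346779/822566 = -42*(-847)*(-1/15247)*(1/4795930) - 3346779/822566 = -35574/15247*1/4795930 - 3346779/822566 = -17787/36561772355 - 3346779/822566 = -634011329282259/155826273777010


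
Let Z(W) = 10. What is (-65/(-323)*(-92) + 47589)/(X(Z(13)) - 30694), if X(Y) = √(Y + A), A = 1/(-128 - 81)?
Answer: -5187836558278/3347358137195 - 15365267*√436601/63599804606705 ≈ -1.5500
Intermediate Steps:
A = -1/209 (A = 1/(-209) = -1/209 ≈ -0.0047847)
X(Y) = √(-1/209 + Y) (X(Y) = √(Y - 1/209) = √(-1/209 + Y))
(-65/(-323)*(-92) + 47589)/(X(Z(13)) - 30694) = (-65/(-323)*(-92) + 47589)/(√(-209 + 43681*10)/209 - 30694) = (-65*(-1/323)*(-92) + 47589)/(√(-209 + 436810)/209 - 30694) = ((65/323)*(-92) + 47589)/(√436601/209 - 30694) = (-5980/323 + 47589)/(-30694 + √436601/209) = 15365267/(323*(-30694 + √436601/209))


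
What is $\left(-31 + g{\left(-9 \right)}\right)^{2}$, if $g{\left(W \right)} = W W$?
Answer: $2500$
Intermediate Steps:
$g{\left(W \right)} = W^{2}$
$\left(-31 + g{\left(-9 \right)}\right)^{2} = \left(-31 + \left(-9\right)^{2}\right)^{2} = \left(-31 + 81\right)^{2} = 50^{2} = 2500$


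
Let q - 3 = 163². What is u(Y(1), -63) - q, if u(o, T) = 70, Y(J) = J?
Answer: -26502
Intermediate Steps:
q = 26572 (q = 3 + 163² = 3 + 26569 = 26572)
u(Y(1), -63) - q = 70 - 1*26572 = 70 - 26572 = -26502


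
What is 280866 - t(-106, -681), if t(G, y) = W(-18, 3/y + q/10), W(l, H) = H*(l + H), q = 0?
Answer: 14472740027/51529 ≈ 2.8087e+5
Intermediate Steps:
W(l, H) = H*(H + l)
t(G, y) = 3*(-18 + 3/y)/y (t(G, y) = (3/y + 0/10)*((3/y + 0/10) - 18) = (3/y + 0*(⅒))*((3/y + 0*(⅒)) - 18) = (3/y + 0)*((3/y + 0) - 18) = (3/y)*(3/y - 18) = (3/y)*(-18 + 3/y) = 3*(-18 + 3/y)/y)
280866 - t(-106, -681) = 280866 - 9*(1 - 6*(-681))/(-681)² = 280866 - 9*(1 + 4086)/463761 = 280866 - 9*4087/463761 = 280866 - 1*4087/51529 = 280866 - 4087/51529 = 14472740027/51529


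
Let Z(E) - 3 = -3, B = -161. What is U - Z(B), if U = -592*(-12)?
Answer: 7104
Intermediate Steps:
Z(E) = 0 (Z(E) = 3 - 3 = 0)
U = 7104
U - Z(B) = 7104 - 1*0 = 7104 + 0 = 7104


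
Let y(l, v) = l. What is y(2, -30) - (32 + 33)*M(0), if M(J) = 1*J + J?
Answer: 2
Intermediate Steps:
M(J) = 2*J (M(J) = J + J = 2*J)
y(2, -30) - (32 + 33)*M(0) = 2 - (32 + 33)*2*0 = 2 - 65*0 = 2 - 1*0 = 2 + 0 = 2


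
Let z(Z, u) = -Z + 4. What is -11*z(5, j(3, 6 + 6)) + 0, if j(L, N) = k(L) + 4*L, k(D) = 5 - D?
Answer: 11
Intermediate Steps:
j(L, N) = 5 + 3*L (j(L, N) = (5 - L) + 4*L = 5 + 3*L)
z(Z, u) = 4 - Z
-11*z(5, j(3, 6 + 6)) + 0 = -11*(4 - 1*5) + 0 = -11*(4 - 5) + 0 = -11*(-1) + 0 = 11 + 0 = 11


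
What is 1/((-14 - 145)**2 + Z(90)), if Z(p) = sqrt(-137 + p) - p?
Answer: 25191/634586528 - I*sqrt(47)/634586528 ≈ 3.9697e-5 - 1.0803e-8*I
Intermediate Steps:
1/((-14 - 145)**2 + Z(90)) = 1/((-14 - 145)**2 + (sqrt(-137 + 90) - 1*90)) = 1/((-159)**2 + (sqrt(-47) - 90)) = 1/(25281 + (I*sqrt(47) - 90)) = 1/(25281 + (-90 + I*sqrt(47))) = 1/(25191 + I*sqrt(47))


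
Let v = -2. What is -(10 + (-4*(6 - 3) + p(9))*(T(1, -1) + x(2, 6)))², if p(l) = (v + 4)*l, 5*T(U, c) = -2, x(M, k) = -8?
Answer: -40804/25 ≈ -1632.2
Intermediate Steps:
T(U, c) = -⅖ (T(U, c) = (⅕)*(-2) = -⅖)
p(l) = 2*l (p(l) = (-2 + 4)*l = 2*l)
-(10 + (-4*(6 - 3) + p(9))*(T(1, -1) + x(2, 6)))² = -(10 + (-4*(6 - 3) + 2*9)*(-⅖ - 8))² = -(10 + (-4*3 + 18)*(-42/5))² = -(10 + (-12 + 18)*(-42/5))² = -(10 + 6*(-42/5))² = -(10 - 252/5)² = -(-202/5)² = -1*40804/25 = -40804/25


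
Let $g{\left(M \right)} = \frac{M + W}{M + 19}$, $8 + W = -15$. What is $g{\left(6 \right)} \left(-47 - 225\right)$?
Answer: $\frac{4624}{25} \approx 184.96$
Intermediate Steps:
$W = -23$ ($W = -8 - 15 = -23$)
$g{\left(M \right)} = \frac{-23 + M}{19 + M}$ ($g{\left(M \right)} = \frac{M - 23}{M + 19} = \frac{-23 + M}{19 + M}$)
$g{\left(6 \right)} \left(-47 - 225\right) = \frac{-23 + 6}{19 + 6} \left(-47 - 225\right) = \frac{1}{25} \left(-17\right) \left(-272\right) = \left(- \frac{17}{25}\right) \left(-272\right) = \frac{4624}{25}$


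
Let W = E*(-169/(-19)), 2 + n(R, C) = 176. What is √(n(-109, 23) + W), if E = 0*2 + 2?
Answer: 2*√17309/19 ≈ 13.849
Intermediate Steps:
n(R, C) = 174 (n(R, C) = -2 + 176 = 174)
E = 2 (E = 0 + 2 = 2)
W = 338/19 (W = 2*(-169/(-19)) = 2*(-169*(-1/19)) = 2*(169/19) = 338/19 ≈ 17.789)
√(n(-109, 23) + W) = √(174 + 338/19) = √(3644/19) = 2*√17309/19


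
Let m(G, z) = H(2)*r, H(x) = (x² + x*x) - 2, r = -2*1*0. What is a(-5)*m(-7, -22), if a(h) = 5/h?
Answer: 0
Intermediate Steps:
r = 0 (r = -2*0 = 0)
H(x) = -2 + 2*x² (H(x) = (x² + x²) - 2 = 2*x² - 2 = -2 + 2*x²)
m(G, z) = 0 (m(G, z) = (-2 + 2*2²)*0 = (-2 + 2*4)*0 = (-2 + 8)*0 = 6*0 = 0)
a(-5)*m(-7, -22) = (5/(-5))*0 = (5*(-⅕))*0 = -1*0 = 0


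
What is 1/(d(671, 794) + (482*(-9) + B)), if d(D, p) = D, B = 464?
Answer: -1/3203 ≈ -0.00031221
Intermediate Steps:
1/(d(671, 794) + (482*(-9) + B)) = 1/(671 + (482*(-9) + 464)) = 1/(671 + (-4338 + 464)) = 1/(671 - 3874) = 1/(-3203) = -1/3203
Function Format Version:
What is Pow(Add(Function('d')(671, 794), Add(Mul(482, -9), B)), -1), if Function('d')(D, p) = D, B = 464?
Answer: Rational(-1, 3203) ≈ -0.00031221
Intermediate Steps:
Pow(Add(Function('d')(671, 794), Add(Mul(482, -9), B)), -1) = Pow(Add(671, Add(Mul(482, -9), 464)), -1) = Pow(Add(671, Add(-4338, 464)), -1) = Pow(Add(671, -3874), -1) = Pow(-3203, -1) = Rational(-1, 3203)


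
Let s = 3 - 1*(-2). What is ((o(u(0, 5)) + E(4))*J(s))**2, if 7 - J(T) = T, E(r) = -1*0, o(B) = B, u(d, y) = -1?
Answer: 4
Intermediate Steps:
E(r) = 0
s = 5 (s = 3 + 2 = 5)
J(T) = 7 - T
((o(u(0, 5)) + E(4))*J(s))**2 = ((-1 + 0)*(7 - 1*5))**2 = (-(7 - 5))**2 = (-1*2)**2 = (-2)**2 = 4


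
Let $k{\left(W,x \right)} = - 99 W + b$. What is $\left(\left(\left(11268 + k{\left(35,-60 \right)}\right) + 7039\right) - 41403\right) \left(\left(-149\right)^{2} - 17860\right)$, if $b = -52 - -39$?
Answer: $-115357734$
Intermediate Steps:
$b = -13$ ($b = -52 + 39 = -13$)
$k{\left(W,x \right)} = -13 - 99 W$ ($k{\left(W,x \right)} = - 99 W - 13 = -13 - 99 W$)
$\left(\left(\left(11268 + k{\left(35,-60 \right)}\right) + 7039\right) - 41403\right) \left(\left(-149\right)^{2} - 17860\right) = \left(\left(\left(11268 - 3478\right) + 7039\right) - 41403\right) \left(\left(-149\right)^{2} - 17860\right) = \left(\left(\left(11268 - 3478\right) + 7039\right) - 41403\right) \left(22201 - 17860\right) = \left(\left(\left(11268 - 3478\right) + 7039\right) - 41403\right) 4341 = \left(\left(7790 + 7039\right) - 41403\right) 4341 = \left(14829 - 41403\right) 4341 = \left(-26574\right) 4341 = -115357734$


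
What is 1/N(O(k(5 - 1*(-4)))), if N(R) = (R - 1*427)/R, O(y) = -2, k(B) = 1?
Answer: 2/429 ≈ 0.0046620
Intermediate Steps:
N(R) = (-427 + R)/R (N(R) = (R - 427)/R = (-427 + R)/R)
1/N(O(k(5 - 1*(-4)))) = 1/((-427 - 2)/(-2)) = 1/(-1/2*(-429)) = 1/(429/2) = 2/429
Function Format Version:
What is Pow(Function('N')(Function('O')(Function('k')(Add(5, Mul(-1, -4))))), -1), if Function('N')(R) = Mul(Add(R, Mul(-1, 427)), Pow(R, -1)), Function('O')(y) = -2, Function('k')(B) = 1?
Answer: Rational(2, 429) ≈ 0.0046620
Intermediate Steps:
Function('N')(R) = Mul(Pow(R, -1), Add(-427, R)) (Function('N')(R) = Mul(Add(R, -427), Pow(R, -1)) = Mul(Add(-427, R), Pow(R, -1)) = Mul(Pow(R, -1), Add(-427, R)))
Pow(Function('N')(Function('O')(Function('k')(Add(5, Mul(-1, -4))))), -1) = Pow(Mul(Pow(-2, -1), Add(-427, -2)), -1) = Pow(Mul(Rational(-1, 2), -429), -1) = Pow(Rational(429, 2), -1) = Rational(2, 429)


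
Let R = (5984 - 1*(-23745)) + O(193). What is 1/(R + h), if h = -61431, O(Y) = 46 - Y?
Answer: -1/31849 ≈ -3.1398e-5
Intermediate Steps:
R = 29582 (R = (5984 - 1*(-23745)) + (46 - 1*193) = (5984 + 23745) + (46 - 193) = 29729 - 147 = 29582)
1/(R + h) = 1/(29582 - 61431) = 1/(-31849) = -1/31849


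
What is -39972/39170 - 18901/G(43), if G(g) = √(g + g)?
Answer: -19986/19585 - 18901*√86/86 ≈ -2039.2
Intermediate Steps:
G(g) = √2*√g (G(g) = √(2*g) = √2*√g)
-39972/39170 - 18901/G(43) = -39972/39170 - 18901*√86/86 = -39972*1/39170 - 18901*√86/86 = -19986/19585 - 18901*√86/86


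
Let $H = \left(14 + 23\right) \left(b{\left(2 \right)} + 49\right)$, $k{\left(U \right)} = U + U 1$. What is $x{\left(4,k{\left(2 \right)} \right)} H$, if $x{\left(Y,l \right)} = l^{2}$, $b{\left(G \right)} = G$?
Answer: $30192$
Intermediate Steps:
$k{\left(U \right)} = 2 U$ ($k{\left(U \right)} = U + U = 2 U$)
$H = 1887$ ($H = \left(14 + 23\right) \left(2 + 49\right) = 37 \cdot 51 = 1887$)
$x{\left(4,k{\left(2 \right)} \right)} H = \left(2 \cdot 2\right)^{2} \cdot 1887 = 4^{2} \cdot 1887 = 16 \cdot 1887 = 30192$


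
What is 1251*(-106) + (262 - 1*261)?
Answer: -132605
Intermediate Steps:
1251*(-106) + (262 - 1*261) = -132606 + (262 - 261) = -132606 + 1 = -132605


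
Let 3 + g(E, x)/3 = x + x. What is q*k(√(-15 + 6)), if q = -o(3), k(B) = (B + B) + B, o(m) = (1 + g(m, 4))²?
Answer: -2304*I ≈ -2304.0*I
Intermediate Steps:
g(E, x) = -9 + 6*x (g(E, x) = -9 + 3*(x + x) = -9 + 3*(2*x) = -9 + 6*x)
o(m) = 256 (o(m) = (1 + (-9 + 6*4))² = (1 + (-9 + 24))² = (1 + 15)² = 16² = 256)
k(B) = 3*B (k(B) = 2*B + B = 3*B)
q = -256 (q = -1*256 = -256)
q*k(√(-15 + 6)) = -768*√(-15 + 6) = -768*√(-9) = -768*3*I = -2304*I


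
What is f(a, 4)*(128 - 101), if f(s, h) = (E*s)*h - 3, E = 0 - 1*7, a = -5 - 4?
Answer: 6723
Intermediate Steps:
a = -9
E = -7 (E = 0 - 7 = -7)
f(s, h) = -3 - 7*h*s (f(s, h) = (-7*s)*h - 3 = -7*h*s - 3 = -3 - 7*h*s)
f(a, 4)*(128 - 101) = (-3 - 7*4*(-9))*(128 - 101) = (-3 + 252)*27 = 249*27 = 6723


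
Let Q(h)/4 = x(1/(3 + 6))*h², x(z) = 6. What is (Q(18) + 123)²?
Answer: 62394201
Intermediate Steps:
Q(h) = 24*h² (Q(h) = 4*(6*h²) = 24*h²)
(Q(18) + 123)² = (24*18² + 123)² = (24*324 + 123)² = (7776 + 123)² = 7899² = 62394201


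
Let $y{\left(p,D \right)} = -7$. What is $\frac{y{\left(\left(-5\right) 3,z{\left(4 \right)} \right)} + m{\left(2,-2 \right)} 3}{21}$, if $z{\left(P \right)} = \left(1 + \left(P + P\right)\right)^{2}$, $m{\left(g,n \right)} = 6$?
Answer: $\frac{11}{21} \approx 0.52381$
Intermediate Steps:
$z{\left(P \right)} = \left(1 + 2 P\right)^{2}$
$\frac{y{\left(\left(-5\right) 3,z{\left(4 \right)} \right)} + m{\left(2,-2 \right)} 3}{21} = \frac{-7 + 6 \cdot 3}{21} = \frac{-7 + 18}{21} = \frac{1}{21} \cdot 11 = \frac{11}{21}$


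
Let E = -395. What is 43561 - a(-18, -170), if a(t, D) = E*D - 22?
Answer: -23567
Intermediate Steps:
a(t, D) = -22 - 395*D (a(t, D) = -395*D - 22 = -22 - 395*D)
43561 - a(-18, -170) = 43561 - (-22 - 395*(-170)) = 43561 - (-22 + 67150) = 43561 - 1*67128 = 43561 - 67128 = -23567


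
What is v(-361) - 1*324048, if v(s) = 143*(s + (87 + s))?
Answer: -414853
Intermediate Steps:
v(s) = 12441 + 286*s (v(s) = 143*(87 + 2*s) = 12441 + 286*s)
v(-361) - 1*324048 = (12441 + 286*(-361)) - 1*324048 = (12441 - 103246) - 324048 = -90805 - 324048 = -414853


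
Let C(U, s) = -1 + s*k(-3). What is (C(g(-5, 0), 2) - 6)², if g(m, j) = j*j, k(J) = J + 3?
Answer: 49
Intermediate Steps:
k(J) = 3 + J
g(m, j) = j²
C(U, s) = -1 (C(U, s) = -1 + s*(3 - 3) = -1 + s*0 = -1 + 0 = -1)
(C(g(-5, 0), 2) - 6)² = (-1 - 6)² = (-7)² = 49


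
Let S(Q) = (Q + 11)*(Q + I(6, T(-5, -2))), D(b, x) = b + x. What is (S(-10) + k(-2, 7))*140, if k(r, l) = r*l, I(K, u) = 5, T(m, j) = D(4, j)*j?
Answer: -2660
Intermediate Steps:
T(m, j) = j*(4 + j) (T(m, j) = (4 + j)*j = j*(4 + j))
S(Q) = (5 + Q)*(11 + Q) (S(Q) = (Q + 11)*(Q + 5) = (11 + Q)*(5 + Q) = (5 + Q)*(11 + Q))
k(r, l) = l*r
(S(-10) + k(-2, 7))*140 = ((55 + (-10)² + 16*(-10)) + 7*(-2))*140 = ((55 + 100 - 160) - 14)*140 = (-5 - 14)*140 = -19*140 = -2660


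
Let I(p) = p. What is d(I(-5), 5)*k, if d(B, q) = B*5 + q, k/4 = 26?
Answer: -2080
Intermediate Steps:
k = 104 (k = 4*26 = 104)
d(B, q) = q + 5*B (d(B, q) = 5*B + q = q + 5*B)
d(I(-5), 5)*k = (5 + 5*(-5))*104 = (5 - 25)*104 = -20*104 = -2080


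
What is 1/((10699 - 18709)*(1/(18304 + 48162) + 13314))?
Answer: -33233/3544137941625 ≈ -9.3769e-9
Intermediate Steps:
1/((10699 - 18709)*(1/(18304 + 48162) + 13314)) = 1/(-8010*(1/66466 + 13314)) = 1/(-8010*884928325/66466) = 1/(-3544137941625/33233) = -33233/3544137941625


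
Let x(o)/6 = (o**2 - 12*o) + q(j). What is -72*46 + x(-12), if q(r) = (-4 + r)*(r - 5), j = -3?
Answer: -1248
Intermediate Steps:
q(r) = (-5 + r)*(-4 + r) (q(r) = (-4 + r)*(-5 + r) = (-5 + r)*(-4 + r))
x(o) = 336 - 72*o + 6*o**2 (x(o) = 6*((o**2 - 12*o) + (20 + (-3)**2 - 9*(-3))) = 6*((o**2 - 12*o) + (20 + 9 + 27)) = 6*((o**2 - 12*o) + 56) = 6*(56 + o**2 - 12*o) = 336 - 72*o + 6*o**2)
-72*46 + x(-12) = -72*46 + (336 - 72*(-12) + 6*(-12)**2) = -3312 + (336 + 864 + 6*144) = -3312 + (336 + 864 + 864) = -3312 + 2064 = -1248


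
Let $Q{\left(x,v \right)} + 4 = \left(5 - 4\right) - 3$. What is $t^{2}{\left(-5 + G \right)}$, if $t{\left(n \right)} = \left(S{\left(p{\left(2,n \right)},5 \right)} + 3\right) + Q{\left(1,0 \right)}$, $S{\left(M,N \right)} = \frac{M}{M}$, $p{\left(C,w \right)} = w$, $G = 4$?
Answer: $4$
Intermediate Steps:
$S{\left(M,N \right)} = 1$
$Q{\left(x,v \right)} = -6$ ($Q{\left(x,v \right)} = -4 + \left(\left(5 - 4\right) - 3\right) = -4 + \left(1 - 3\right) = -4 - 2 = -6$)
$t{\left(n \right)} = -2$ ($t{\left(n \right)} = \left(1 + 3\right) - 6 = 4 - 6 = -2$)
$t^{2}{\left(-5 + G \right)} = \left(-2\right)^{2} = 4$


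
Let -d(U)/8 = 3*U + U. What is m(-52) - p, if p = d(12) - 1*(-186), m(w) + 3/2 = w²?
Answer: 5801/2 ≈ 2900.5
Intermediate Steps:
d(U) = -32*U (d(U) = -8*(3*U + U) = -32*U)
m(w) = -3/2 + w²
p = -198 (p = -32*12 - 1*(-186) = -384 + 186 = -198)
m(-52) - p = (-3/2 + (-52)²) - 1*(-198) = (-3/2 + 2704) + 198 = 5405/2 + 198 = 5801/2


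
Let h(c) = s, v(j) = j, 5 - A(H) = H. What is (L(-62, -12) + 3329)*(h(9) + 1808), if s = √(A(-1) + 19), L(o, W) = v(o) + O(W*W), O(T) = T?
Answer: 6184143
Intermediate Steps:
A(H) = 5 - H
L(o, W) = o + W² (L(o, W) = o + W*W = o + W²)
s = 5 (s = √((5 - 1*(-1)) + 19) = √((5 + 1) + 19) = √(6 + 19) = √25 = 5)
h(c) = 5
(L(-62, -12) + 3329)*(h(9) + 1808) = ((-62 + (-12)²) + 3329)*(5 + 1808) = ((-62 + 144) + 3329)*1813 = (82 + 3329)*1813 = 3411*1813 = 6184143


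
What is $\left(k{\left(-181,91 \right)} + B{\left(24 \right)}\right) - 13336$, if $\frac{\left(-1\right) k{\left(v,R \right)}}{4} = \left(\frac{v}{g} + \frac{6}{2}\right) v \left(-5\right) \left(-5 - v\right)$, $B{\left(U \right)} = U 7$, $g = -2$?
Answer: $-59583888$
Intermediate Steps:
$B{\left(U \right)} = 7 U$
$k{\left(v,R \right)} = 20 v \left(-5 - v\right) \left(3 - \frac{v}{2}\right)$ ($k{\left(v,R \right)} = - 4 \left(\frac{v}{-2} + \frac{6}{2}\right) v \left(-5\right) \left(-5 - v\right) = - 4 \left(v \left(- \frac{1}{2}\right) + 6 \cdot \frac{1}{2}\right) v \left(-5\right) \left(-5 - v\right) = - 4 \left(- \frac{v}{2} + 3\right) v \left(-5\right) \left(-5 - v\right) = - 4 \left(3 - \frac{v}{2}\right) v \left(-5\right) \left(-5 - v\right) = - 4 v \left(3 - \frac{v}{2}\right) \left(-5\right) \left(-5 - v\right) = - 4 - 5 v \left(3 - \frac{v}{2}\right) \left(-5 - v\right) = - 4 \left(- 5 v \left(-5 - v\right) \left(3 - \frac{v}{2}\right)\right) = 20 v \left(-5 - v\right) \left(3 - \frac{v}{2}\right)$)
$\left(k{\left(-181,91 \right)} + B{\left(24 \right)}\right) - 13336 = \left(10 \left(-181\right) \left(-30 + \left(-181\right)^{2} - -181\right) + 7 \cdot 24\right) - 13336 = \left(10 \left(-181\right) \left(-30 + 32761 + 181\right) + 168\right) - 13336 = \left(10 \left(-181\right) 32912 + 168\right) - 13336 = \left(-59570720 + 168\right) - 13336 = -59570552 - 13336 = -59583888$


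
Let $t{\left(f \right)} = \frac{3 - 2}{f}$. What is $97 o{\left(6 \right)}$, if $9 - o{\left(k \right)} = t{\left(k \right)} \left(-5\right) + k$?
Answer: $\frac{2231}{6} \approx 371.83$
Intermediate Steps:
$t{\left(f \right)} = \frac{1}{f}$ ($t{\left(f \right)} = 1 \frac{1}{f} = \frac{1}{f}$)
$o{\left(k \right)} = 9 - k + \frac{5}{k}$ ($o{\left(k \right)} = 9 - \left(\frac{1}{k} \left(-5\right) + k\right) = 9 - \left(- \frac{5}{k} + k\right) = 9 - \left(k - \frac{5}{k}\right) = 9 - k + \frac{5}{k}$)
$97 o{\left(6 \right)} = 97 \left(9 - 6 + \frac{5}{6}\right) = 97 \cdot \frac{23}{6} = \frac{2231}{6}$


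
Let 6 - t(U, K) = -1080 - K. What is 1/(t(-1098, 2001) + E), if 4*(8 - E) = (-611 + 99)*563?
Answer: 1/75159 ≈ 1.3305e-5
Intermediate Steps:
t(U, K) = 1086 + K (t(U, K) = 6 - (-1080 - K) = 6 + (1080 + K) = 1086 + K)
E = 72072 (E = 8 - (-611 + 99)*563/4 = 8 - (-128)*563 = 8 - 1/4*(-288256) = 8 + 72064 = 72072)
1/(t(-1098, 2001) + E) = 1/((1086 + 2001) + 72072) = 1/(3087 + 72072) = 1/75159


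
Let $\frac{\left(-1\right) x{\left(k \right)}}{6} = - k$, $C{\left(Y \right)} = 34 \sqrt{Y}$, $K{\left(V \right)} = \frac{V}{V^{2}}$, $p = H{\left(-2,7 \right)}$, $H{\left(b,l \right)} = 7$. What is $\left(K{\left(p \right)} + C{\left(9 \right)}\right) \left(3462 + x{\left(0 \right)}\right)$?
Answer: $\frac{2475330}{7} \approx 3.5362 \cdot 10^{5}$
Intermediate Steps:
$p = 7$
$K{\left(V \right)} = \frac{1}{V}$ ($K{\left(V \right)} = \frac{V}{V^{2}} = \frac{1}{V}$)
$x{\left(k \right)} = 6 k$ ($x{\left(k \right)} = - 6 \left(- k\right) = 6 k$)
$\left(K{\left(p \right)} + C{\left(9 \right)}\right) \left(3462 + x{\left(0 \right)}\right) = \left(\frac{1}{7} + 34 \sqrt{9}\right) \left(3462 + 6 \cdot 0\right) = \left(\frac{1}{7} + 34 \cdot 3\right) \left(3462 + 0\right) = \left(\frac{1}{7} + 102\right) 3462 = \frac{715}{7} \cdot 3462 = \frac{2475330}{7}$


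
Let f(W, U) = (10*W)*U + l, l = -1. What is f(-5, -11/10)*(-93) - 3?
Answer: -5025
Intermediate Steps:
f(W, U) = -1 + 10*U*W (f(W, U) = (10*W)*U - 1 = 10*U*W - 1 = -1 + 10*U*W)
f(-5, -11/10)*(-93) - 3 = (-1 + 10*(-11/10)*(-5))*(-93) - 3 = (-1 + 55)*(-93) - 3 = 54*(-93) - 3 = -5022 - 3 = -5025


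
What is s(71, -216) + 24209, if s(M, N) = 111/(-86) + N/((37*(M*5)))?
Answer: 27345251929/1129610 ≈ 24208.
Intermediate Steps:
s(M, N) = -111/86 + N/(185*M) (s(M, N) = 111*(-1/86) + N/((37*(5*M))) = -111/86 + N/((185*M)) = -111/86 + N*(1/(185*M)) = -111/86 + N/(185*M))
s(71, -216) + 24209 = (-111/86 + (1/185)*(-216)/71) + 24209 = (-111/86 + (1/185)*(-216)*(1/71)) + 24209 = (-111/86 - 216/13135) + 24209 = -1476561/1129610 + 24209 = 27345251929/1129610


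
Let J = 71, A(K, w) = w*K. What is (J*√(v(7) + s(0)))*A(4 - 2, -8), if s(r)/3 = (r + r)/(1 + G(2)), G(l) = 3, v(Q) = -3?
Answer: -1136*I*√3 ≈ -1967.6*I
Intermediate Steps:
A(K, w) = K*w
s(r) = 3*r/2 (s(r) = 3*((r + r)/(1 + 3)) = 3*((2*r)/4) = 3*((2*r)*(¼)) = 3*(r/2) = 3*r/2)
(J*√(v(7) + s(0)))*A(4 - 2, -8) = (71*√(-3 + (3/2)*0))*((4 - 2)*(-8)) = (71*√(-3 + 0))*(2*(-8)) = (71*√(-3))*(-16) = (71*(I*√3))*(-16) = (71*I*√3)*(-16) = -1136*I*√3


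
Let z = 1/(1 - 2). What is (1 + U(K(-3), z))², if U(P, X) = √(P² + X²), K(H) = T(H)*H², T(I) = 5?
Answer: (1 + √2026)² ≈ 2117.0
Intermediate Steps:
K(H) = 5*H²
z = -1 (z = 1/(-1) = -1)
(1 + U(K(-3), z))² = (1 + √((5*(-3)²)² + (-1)²))² = (1 + √((5*9)² + 1))² = (1 + √(45² + 1))² = (1 + √(2025 + 1))² = (1 + √2026)²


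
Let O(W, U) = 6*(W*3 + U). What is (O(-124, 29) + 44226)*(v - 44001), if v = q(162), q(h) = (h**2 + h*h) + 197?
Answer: 366186912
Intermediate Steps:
O(W, U) = 6*U + 18*W (O(W, U) = 6*(3*W + U) = 6*(U + 3*W) = 6*U + 18*W)
q(h) = 197 + 2*h**2 (q(h) = (h**2 + h**2) + 197 = 2*h**2 + 197 = 197 + 2*h**2)
v = 52685 (v = 197 + 2*162**2 = 197 + 2*26244 = 197 + 52488 = 52685)
(O(-124, 29) + 44226)*(v - 44001) = ((6*29 + 18*(-124)) + 44226)*(52685 - 44001) = ((174 - 2232) + 44226)*8684 = (-2058 + 44226)*8684 = 42168*8684 = 366186912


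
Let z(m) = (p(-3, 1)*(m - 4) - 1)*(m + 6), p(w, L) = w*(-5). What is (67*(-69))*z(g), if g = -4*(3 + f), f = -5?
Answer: -3818598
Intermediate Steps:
p(w, L) = -5*w
g = 8 (g = -4*(3 - 5) = -4*(-2) = 8)
z(m) = (-61 + 15*m)*(6 + m) (z(m) = ((-5*(-3))*(m - 4) - 1)*(m + 6) = (15*(-4 + m) - 1)*(6 + m) = ((-60 + 15*m) - 1)*(6 + m) = (-61 + 15*m)*(6 + m))
(67*(-69))*z(g) = (67*(-69))*(-366 + 15*8² + 29*8) = -4623*(-366 + 15*64 + 232) = -4623*(-366 + 960 + 232) = -4623*826 = -3818598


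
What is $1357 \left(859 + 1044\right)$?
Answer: $2582371$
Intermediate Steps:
$1357 \left(859 + 1044\right) = 1357 \cdot 1903 = 2582371$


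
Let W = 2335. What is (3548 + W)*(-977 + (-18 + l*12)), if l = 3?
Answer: -5641797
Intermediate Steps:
(3548 + W)*(-977 + (-18 + l*12)) = (3548 + 2335)*(-977 + (-18 + 3*12)) = 5883*(-977 + (-18 + 36)) = 5883*(-977 + 18) = 5883*(-959) = -5641797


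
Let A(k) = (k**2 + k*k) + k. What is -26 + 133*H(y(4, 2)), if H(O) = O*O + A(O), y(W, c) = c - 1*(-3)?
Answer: 10614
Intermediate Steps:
A(k) = k + 2*k**2 (A(k) = (k**2 + k**2) + k = 2*k**2 + k = k + 2*k**2)
y(W, c) = 3 + c (y(W, c) = c + 3 = 3 + c)
H(O) = O**2 + O*(1 + 2*O) (H(O) = O*O + O*(1 + 2*O) = O**2 + O*(1 + 2*O))
-26 + 133*H(y(4, 2)) = -26 + 133*((3 + 2)*(1 + 3*(3 + 2))) = -26 + 133*(5*(1 + 3*5)) = -26 + 133*(5*(1 + 15)) = -26 + 133*(5*16) = -26 + 133*80 = -26 + 10640 = 10614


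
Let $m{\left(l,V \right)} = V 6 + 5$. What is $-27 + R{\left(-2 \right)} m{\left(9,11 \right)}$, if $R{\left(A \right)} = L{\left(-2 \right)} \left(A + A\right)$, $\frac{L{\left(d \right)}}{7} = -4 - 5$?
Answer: $17865$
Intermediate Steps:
$L{\left(d \right)} = -63$ ($L{\left(d \right)} = 7 \left(-4 - 5\right) = 7 \left(-9\right) = -63$)
$m{\left(l,V \right)} = 5 + 6 V$ ($m{\left(l,V \right)} = 6 V + 5 = 5 + 6 V$)
$R{\left(A \right)} = - 126 A$ ($R{\left(A \right)} = - 63 \left(A + A\right) = - 63 \cdot 2 A = - 126 A$)
$-27 + R{\left(-2 \right)} m{\left(9,11 \right)} = -27 + \left(-126\right) \left(-2\right) \left(5 + 6 \cdot 11\right) = -27 + 252 \left(5 + 66\right) = -27 + 252 \cdot 71 = -27 + 17892 = 17865$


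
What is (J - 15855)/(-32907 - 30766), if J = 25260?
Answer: -9405/63673 ≈ -0.14771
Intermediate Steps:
(J - 15855)/(-32907 - 30766) = (25260 - 15855)/(-32907 - 30766) = 9405/(-63673) = 9405*(-1/63673) = -9405/63673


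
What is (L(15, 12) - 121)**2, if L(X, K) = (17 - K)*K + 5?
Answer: 3136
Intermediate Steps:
L(X, K) = 5 + K*(17 - K) (L(X, K) = K*(17 - K) + 5 = 5 + K*(17 - K))
(L(15, 12) - 121)**2 = ((5 - 1*12**2 + 17*12) - 121)**2 = ((5 - 1*144 + 204) - 121)**2 = ((5 - 144 + 204) - 121)**2 = (65 - 121)**2 = (-56)**2 = 3136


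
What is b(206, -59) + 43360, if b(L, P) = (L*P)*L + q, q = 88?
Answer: -2460276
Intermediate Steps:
b(L, P) = 88 + P*L² (b(L, P) = (L*P)*L + 88 = P*L² + 88 = 88 + P*L²)
b(206, -59) + 43360 = (88 - 59*206²) + 43360 = (88 - 59*42436) + 43360 = (88 - 2503724) + 43360 = -2503636 + 43360 = -2460276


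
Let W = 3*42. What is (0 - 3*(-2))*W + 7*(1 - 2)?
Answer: 749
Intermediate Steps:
W = 126
(0 - 3*(-2))*W + 7*(1 - 2) = (0 - 3*(-2))*126 + 7*(1 - 2) = (0 + 6)*126 + 7*(-1) = 6*126 - 7 = 756 - 7 = 749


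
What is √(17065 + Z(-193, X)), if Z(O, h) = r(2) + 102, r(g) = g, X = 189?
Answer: √17169 ≈ 131.03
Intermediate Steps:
Z(O, h) = 104 (Z(O, h) = 2 + 102 = 104)
√(17065 + Z(-193, X)) = √(17065 + 104) = √17169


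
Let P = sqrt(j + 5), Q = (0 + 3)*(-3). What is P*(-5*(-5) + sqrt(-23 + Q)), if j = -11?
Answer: -8*sqrt(3) + 25*I*sqrt(6) ≈ -13.856 + 61.237*I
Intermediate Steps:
Q = -9 (Q = 3*(-3) = -9)
P = I*sqrt(6) (P = sqrt(-11 + 5) = sqrt(-6) = I*sqrt(6) ≈ 2.4495*I)
P*(-5*(-5) + sqrt(-23 + Q)) = (I*sqrt(6))*(-5*(-5) + sqrt(-23 - 9)) = (I*sqrt(6))*(25 + sqrt(-32)) = (I*sqrt(6))*(25 + 4*I*sqrt(2)) = I*sqrt(6)*(25 + 4*I*sqrt(2))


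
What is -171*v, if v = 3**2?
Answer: -1539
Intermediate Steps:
v = 9
-171*v = -171*9 = -1539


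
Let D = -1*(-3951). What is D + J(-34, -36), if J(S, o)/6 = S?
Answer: 3747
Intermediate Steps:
J(S, o) = 6*S
D = 3951
D + J(-34, -36) = 3951 + 6*(-34) = 3951 - 204 = 3747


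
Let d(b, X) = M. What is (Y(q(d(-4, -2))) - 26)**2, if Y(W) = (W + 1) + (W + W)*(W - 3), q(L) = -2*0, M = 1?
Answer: 625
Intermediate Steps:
d(b, X) = 1
q(L) = 0
Y(W) = 1 + W + 2*W*(-3 + W) (Y(W) = (1 + W) + (2*W)*(-3 + W) = (1 + W) + 2*W*(-3 + W) = 1 + W + 2*W*(-3 + W))
(Y(q(d(-4, -2))) - 26)**2 = ((1 - 5*0 + 2*0**2) - 26)**2 = ((1 + 0 + 2*0) - 26)**2 = ((1 + 0 + 0) - 26)**2 = (1 - 26)**2 = (-25)**2 = 625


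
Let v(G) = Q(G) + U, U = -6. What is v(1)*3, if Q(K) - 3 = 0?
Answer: -9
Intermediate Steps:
Q(K) = 3 (Q(K) = 3 + 0 = 3)
v(G) = -3 (v(G) = 3 - 6 = -3)
v(1)*3 = -3*3 = -9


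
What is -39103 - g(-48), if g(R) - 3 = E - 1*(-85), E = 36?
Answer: -39227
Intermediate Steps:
g(R) = 124 (g(R) = 3 + (36 - 1*(-85)) = 3 + (36 + 85) = 3 + 121 = 124)
-39103 - g(-48) = -39103 - 1*124 = -39103 - 124 = -39227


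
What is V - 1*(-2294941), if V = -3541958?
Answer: -1247017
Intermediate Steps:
V - 1*(-2294941) = -3541958 - 1*(-2294941) = -3541958 + 2294941 = -1247017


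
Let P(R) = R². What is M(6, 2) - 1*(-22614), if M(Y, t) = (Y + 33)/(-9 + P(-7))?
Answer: 904599/40 ≈ 22615.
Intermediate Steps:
M(Y, t) = 33/40 + Y/40 (M(Y, t) = (Y + 33)/(-9 + (-7)²) = (33 + Y)/(-9 + 49) = (33 + Y)/40 = (33 + Y)*(1/40) = 33/40 + Y/40)
M(6, 2) - 1*(-22614) = (33/40 + (1/40)*6) - 1*(-22614) = (33/40 + 3/20) + 22614 = 39/40 + 22614 = 904599/40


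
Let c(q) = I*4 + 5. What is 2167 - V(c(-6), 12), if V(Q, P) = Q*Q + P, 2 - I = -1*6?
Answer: 786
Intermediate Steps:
I = 8 (I = 2 - (-1)*6 = 2 - 1*(-6) = 2 + 6 = 8)
c(q) = 37 (c(q) = 8*4 + 5 = 32 + 5 = 37)
V(Q, P) = P + Q**2 (V(Q, P) = Q**2 + P = P + Q**2)
2167 - V(c(-6), 12) = 2167 - (12 + 37**2) = 2167 - (12 + 1369) = 2167 - 1*1381 = 2167 - 1381 = 786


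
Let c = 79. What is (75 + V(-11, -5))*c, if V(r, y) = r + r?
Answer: 4187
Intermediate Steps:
V(r, y) = 2*r
(75 + V(-11, -5))*c = (75 + 2*(-11))*79 = (75 - 22)*79 = 53*79 = 4187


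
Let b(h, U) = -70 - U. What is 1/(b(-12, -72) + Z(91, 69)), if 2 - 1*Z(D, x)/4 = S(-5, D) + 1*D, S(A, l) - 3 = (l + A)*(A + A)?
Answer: 1/3074 ≈ 0.00032531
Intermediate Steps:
S(A, l) = 3 + 2*A*(A + l) (S(A, l) = 3 + (l + A)*(A + A) = 3 + (A + l)*(2*A) = 3 + 2*A*(A + l))
Z(D, x) = -204 + 36*D (Z(D, x) = 8 - 4*((3 + 2*(-5)² + 2*(-5)*D) + 1*D) = 8 - 4*((3 + 2*25 - 10*D) + D) = 8 - 4*((3 + 50 - 10*D) + D) = 8 - 4*((53 - 10*D) + D) = 8 - 4*(53 - 9*D) = 8 + (-212 + 36*D) = -204 + 36*D)
1/(b(-12, -72) + Z(91, 69)) = 1/((-70 - 1*(-72)) + (-204 + 36*91)) = 1/((-70 + 72) + (-204 + 3276)) = 1/(2 + 3072) = 1/3074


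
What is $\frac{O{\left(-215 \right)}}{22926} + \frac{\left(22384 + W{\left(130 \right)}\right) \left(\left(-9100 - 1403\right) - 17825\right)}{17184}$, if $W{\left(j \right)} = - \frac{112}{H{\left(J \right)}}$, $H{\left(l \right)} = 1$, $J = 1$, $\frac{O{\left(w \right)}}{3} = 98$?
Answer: $- \frac{25111970045}{683959} \approx -36716.0$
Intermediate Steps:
$O{\left(w \right)} = 294$ ($O{\left(w \right)} = 3 \cdot 98 = 294$)
$W{\left(j \right)} = -112$ ($W{\left(j \right)} = - \frac{112}{1} = \left(-112\right) 1 = -112$)
$\frac{O{\left(-215 \right)}}{22926} + \frac{\left(22384 + W{\left(130 \right)}\right) \left(\left(-9100 - 1403\right) - 17825\right)}{17184} = \frac{294}{22926} + \frac{\left(22384 - 112\right) \left(\left(-9100 - 1403\right) - 17825\right)}{17184} = 294 \cdot \frac{1}{22926} + 22272 \left(-10503 - 17825\right) \frac{1}{17184} = \frac{49}{3821} + 22272 \left(-28328\right) \frac{1}{17184} = \frac{49}{3821} - \frac{6572096}{179} = - \frac{25111970045}{683959}$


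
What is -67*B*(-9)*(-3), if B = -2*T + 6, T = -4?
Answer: -25326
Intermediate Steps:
B = 14 (B = -2*(-4) + 6 = 8 + 6 = 14)
-67*B*(-9)*(-3) = -67*14*(-9)*(-3) = -(-8442)*(-3) = -67*378 = -25326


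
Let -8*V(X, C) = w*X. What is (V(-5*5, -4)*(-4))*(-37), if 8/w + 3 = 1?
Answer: -1850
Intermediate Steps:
w = -4 (w = 8/(-3 + 1) = 8/(-2) = 8*(-1/2) = -4)
V(X, C) = X/2 (V(X, C) = -(-1)*X/2 = X/2)
(V(-5*5, -4)*(-4))*(-37) = (((-5*5)/2)*(-4))*(-37) = (((1/2)*(-25))*(-4))*(-37) = -25/2*(-4)*(-37) = 50*(-37) = -1850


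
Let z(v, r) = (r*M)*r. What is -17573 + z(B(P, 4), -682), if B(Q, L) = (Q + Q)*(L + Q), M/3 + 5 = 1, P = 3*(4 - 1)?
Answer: -5599061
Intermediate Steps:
P = 9 (P = 3*3 = 9)
M = -12 (M = -15 + 3*1 = -15 + 3 = -12)
B(Q, L) = 2*Q*(L + Q) (B(Q, L) = (2*Q)*(L + Q) = 2*Q*(L + Q))
z(v, r) = -12*r² (z(v, r) = (r*(-12))*r = (-12*r)*r = -12*r²)
-17573 + z(B(P, 4), -682) = -17573 - 12*(-682)² = -17573 - 12*465124 = -17573 - 5581488 = -5599061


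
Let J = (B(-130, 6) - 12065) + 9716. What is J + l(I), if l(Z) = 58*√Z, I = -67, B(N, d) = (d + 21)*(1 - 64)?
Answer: -4050 + 58*I*√67 ≈ -4050.0 + 474.75*I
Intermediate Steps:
B(N, d) = -1323 - 63*d (B(N, d) = (21 + d)*(-63) = -1323 - 63*d)
J = -4050 (J = ((-1323 - 63*6) - 12065) + 9716 = ((-1323 - 378) - 12065) + 9716 = (-1701 - 12065) + 9716 = -13766 + 9716 = -4050)
J + l(I) = -4050 + 58*√(-67) = -4050 + 58*(I*√67) = -4050 + 58*I*√67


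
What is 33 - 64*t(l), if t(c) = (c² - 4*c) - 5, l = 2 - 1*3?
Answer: 33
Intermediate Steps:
l = -1 (l = 2 - 3 = -1)
t(c) = -5 + c² - 4*c
33 - 64*t(l) = 33 - 64*(-5 + (-1)² - 4*(-1)) = 33 - 64*(-5 + 1 + 4) = 33 - 64*0 = 33 + 0 = 33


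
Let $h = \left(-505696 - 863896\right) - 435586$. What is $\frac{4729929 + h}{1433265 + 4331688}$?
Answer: $\frac{974917}{1921651} \approx 0.50733$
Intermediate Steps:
$h = -1805178$ ($h = -1369592 - 435586 = -1805178$)
$\frac{4729929 + h}{1433265 + 4331688} = \frac{4729929 - 1805178}{1433265 + 4331688} = \frac{2924751}{5764953} = 2924751 \cdot \frac{1}{5764953} = \frac{974917}{1921651}$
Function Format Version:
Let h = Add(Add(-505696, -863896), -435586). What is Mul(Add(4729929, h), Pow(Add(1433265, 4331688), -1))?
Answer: Rational(974917, 1921651) ≈ 0.50733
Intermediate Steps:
h = -1805178 (h = Add(-1369592, -435586) = -1805178)
Mul(Add(4729929, h), Pow(Add(1433265, 4331688), -1)) = Mul(Add(4729929, -1805178), Pow(Add(1433265, 4331688), -1)) = Mul(2924751, Pow(5764953, -1)) = Mul(2924751, Rational(1, 5764953)) = Rational(974917, 1921651)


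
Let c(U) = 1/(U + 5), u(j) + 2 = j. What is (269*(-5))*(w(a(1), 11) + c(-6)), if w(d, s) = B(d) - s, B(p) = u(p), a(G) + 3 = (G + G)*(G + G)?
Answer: 17485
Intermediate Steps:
u(j) = -2 + j
a(G) = -3 + 4*G² (a(G) = -3 + (G + G)*(G + G) = -3 + (2*G)*(2*G) = -3 + 4*G²)
B(p) = -2 + p
w(d, s) = -2 + d - s (w(d, s) = (-2 + d) - s = -2 + d - s)
c(U) = 1/(5 + U)
(269*(-5))*(w(a(1), 11) + c(-6)) = (269*(-5))*((-2 + (-3 + 4*1²) - 1*11) + 1/(5 - 6)) = -1345*((-2 + (-3 + 4*1) - 11) + 1/(-1)) = -1345*((-2 + (-3 + 4) - 11) - 1) = -1345*((-2 + 1 - 11) - 1) = -1345*(-12 - 1) = -1345*(-13) = 17485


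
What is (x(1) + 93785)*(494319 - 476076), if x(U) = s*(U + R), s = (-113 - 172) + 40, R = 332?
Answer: 222564600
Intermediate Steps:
s = -245 (s = -285 + 40 = -245)
x(U) = -81340 - 245*U (x(U) = -245*(U + 332) = -245*(332 + U) = -81340 - 245*U)
(x(1) + 93785)*(494319 - 476076) = ((-81340 - 245*1) + 93785)*(494319 - 476076) = ((-81340 - 245) + 93785)*18243 = (-81585 + 93785)*18243 = 12200*18243 = 222564600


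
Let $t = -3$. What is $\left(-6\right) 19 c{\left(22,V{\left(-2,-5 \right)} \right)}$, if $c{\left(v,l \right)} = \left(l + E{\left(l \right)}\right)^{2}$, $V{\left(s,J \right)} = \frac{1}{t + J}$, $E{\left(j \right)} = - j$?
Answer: $0$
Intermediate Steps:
$V{\left(s,J \right)} = \frac{1}{-3 + J}$
$c{\left(v,l \right)} = 0$ ($c{\left(v,l \right)} = \left(l - l\right)^{2} = 0^{2} = 0$)
$\left(-6\right) 19 c{\left(22,V{\left(-2,-5 \right)} \right)} = \left(-6\right) 19 \cdot 0 = \left(-114\right) 0 = 0$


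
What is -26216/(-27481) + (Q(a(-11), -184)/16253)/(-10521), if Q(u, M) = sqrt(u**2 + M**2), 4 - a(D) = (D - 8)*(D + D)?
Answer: 26216/27481 - 46*sqrt(97)/170997813 ≈ 0.95397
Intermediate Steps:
a(D) = 4 - 2*D*(-8 + D) (a(D) = 4 - (D - 8)*(D + D) = 4 - (-8 + D)*2*D = 4 - 2*D*(-8 + D))
Q(u, M) = sqrt(M**2 + u**2)
-26216/(-27481) + (Q(a(-11), -184)/16253)/(-10521) = -26216/(-27481) + (sqrt((-184)**2 + (4 - 2*(-11)**2 + 16*(-11))**2)/16253)/(-10521) = -26216*(-1/27481) + (sqrt(33856 + (4 - 2*121 - 176)**2)*(1/16253))*(-1/10521) = 26216/27481 + (sqrt(33856 + (4 - 242 - 176)**2)*(1/16253))*(-1/10521) = 26216/27481 + (sqrt(33856 + (-414)**2)*(1/16253))*(-1/10521) = 26216/27481 + (sqrt(33856 + 171396)*(1/16253))*(-1/10521) = 26216/27481 + (sqrt(205252)*(1/16253))*(-1/10521) = 26216/27481 + ((46*sqrt(97))*(1/16253))*(-1/10521) = 26216/27481 + (46*sqrt(97)/16253)*(-1/10521) = 26216/27481 - 46*sqrt(97)/170997813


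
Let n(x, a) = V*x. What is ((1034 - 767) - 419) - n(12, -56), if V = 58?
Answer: -848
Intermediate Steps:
n(x, a) = 58*x
((1034 - 767) - 419) - n(12, -56) = ((1034 - 767) - 419) - 58*12 = (267 - 419) - 1*696 = -152 - 696 = -848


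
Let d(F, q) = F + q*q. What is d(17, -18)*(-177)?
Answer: -60357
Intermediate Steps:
d(F, q) = F + q²
d(17, -18)*(-177) = (17 + (-18)²)*(-177) = (17 + 324)*(-177) = 341*(-177) = -60357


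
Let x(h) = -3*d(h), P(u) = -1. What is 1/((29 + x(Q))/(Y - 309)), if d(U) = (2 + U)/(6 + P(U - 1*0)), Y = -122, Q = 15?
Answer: -2155/94 ≈ -22.926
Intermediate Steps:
d(U) = ⅖ + U/5 (d(U) = (2 + U)/(6 - 1) = (2 + U)/5 = (2 + U)*(⅕) = ⅖ + U/5)
x(h) = -6/5 - 3*h/5 (x(h) = -3*(⅖ + h/5) = -6/5 - 3*h/5)
1/((29 + x(Q))/(Y - 309)) = 1/((29 + (-6/5 - ⅗*15))/(-122 - 309)) = 1/((29 + (-6/5 - 9))/(-431)) = 1/((29 - 51/5)*(-1/431)) = 1/((94/5)*(-1/431)) = 1/(-94/2155) = -2155/94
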